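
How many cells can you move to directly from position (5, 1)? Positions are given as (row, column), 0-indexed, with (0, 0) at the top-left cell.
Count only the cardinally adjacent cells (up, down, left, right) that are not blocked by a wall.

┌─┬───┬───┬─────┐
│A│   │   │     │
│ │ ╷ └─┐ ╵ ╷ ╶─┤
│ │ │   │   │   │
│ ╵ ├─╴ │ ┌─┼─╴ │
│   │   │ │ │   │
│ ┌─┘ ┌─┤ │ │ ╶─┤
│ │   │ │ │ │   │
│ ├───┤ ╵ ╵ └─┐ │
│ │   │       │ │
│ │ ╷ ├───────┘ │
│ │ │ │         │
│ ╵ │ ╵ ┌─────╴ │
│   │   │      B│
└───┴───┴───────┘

Checking passable neighbors of (5, 1):
Neighbors: (4, 1), (6, 1)
Count: 2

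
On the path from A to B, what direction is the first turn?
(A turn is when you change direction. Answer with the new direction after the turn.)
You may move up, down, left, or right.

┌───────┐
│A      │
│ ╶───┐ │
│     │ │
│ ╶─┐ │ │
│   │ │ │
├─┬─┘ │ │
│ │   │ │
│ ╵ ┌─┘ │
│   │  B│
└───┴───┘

Directions: right, right, right, down, down, down, down
First turn direction: down

Solution:

┌───────┐
│A → → ↓│
│ ╶───┐ │
│     │↓│
│ ╶─┐ │ │
│   │ │↓│
├─┬─┘ │ │
│ │   │↓│
│ ╵ ┌─┘ │
│   │  B│
└───┴───┘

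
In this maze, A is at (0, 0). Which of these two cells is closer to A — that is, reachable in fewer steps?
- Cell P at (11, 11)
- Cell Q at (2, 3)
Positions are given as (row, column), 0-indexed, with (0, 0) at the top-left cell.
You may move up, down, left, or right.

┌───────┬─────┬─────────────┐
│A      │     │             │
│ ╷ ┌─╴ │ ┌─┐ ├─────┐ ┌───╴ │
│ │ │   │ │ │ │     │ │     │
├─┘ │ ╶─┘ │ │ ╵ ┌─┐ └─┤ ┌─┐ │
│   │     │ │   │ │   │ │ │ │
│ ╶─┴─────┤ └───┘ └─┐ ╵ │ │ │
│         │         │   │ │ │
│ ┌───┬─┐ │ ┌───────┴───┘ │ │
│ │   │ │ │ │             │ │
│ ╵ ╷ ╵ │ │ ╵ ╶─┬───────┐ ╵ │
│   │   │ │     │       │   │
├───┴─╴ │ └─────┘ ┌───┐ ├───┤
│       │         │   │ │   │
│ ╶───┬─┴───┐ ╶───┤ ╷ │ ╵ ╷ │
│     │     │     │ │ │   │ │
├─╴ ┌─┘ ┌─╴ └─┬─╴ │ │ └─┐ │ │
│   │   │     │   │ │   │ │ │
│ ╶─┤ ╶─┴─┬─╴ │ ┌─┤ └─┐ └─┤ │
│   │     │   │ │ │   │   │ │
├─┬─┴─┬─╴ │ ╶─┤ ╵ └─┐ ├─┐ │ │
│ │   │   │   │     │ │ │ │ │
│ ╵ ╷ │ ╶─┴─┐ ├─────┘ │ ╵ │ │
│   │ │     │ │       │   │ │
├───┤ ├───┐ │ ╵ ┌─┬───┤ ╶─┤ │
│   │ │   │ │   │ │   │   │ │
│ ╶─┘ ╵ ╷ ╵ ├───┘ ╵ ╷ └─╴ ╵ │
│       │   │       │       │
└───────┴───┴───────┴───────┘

Shortest path A → P at (11, 11): 36 steps
Shortest path A → Q at (2, 3): 7 steps

Q is closer (7 steps vs 36 steps).

Path to P:

┌───────┬─────┬─────────────┐
│A ↓    │     │             │
│ ╷ ┌─╴ │ ┌─┐ ├─────┐ ┌───╴ │
│ │↓│   │ │ │ │     │ │     │
├─┘ │ ╶─┘ │ │ ╵ ┌─┐ └─┤ ┌─┐ │
│↓ ↲│     │ │   │ │   │ │ │ │
│ ╶─┴─────┤ └───┘ └─┐ ╵ │ │ │
│↳ → → → ↓│         │   │ │ │
│ ┌───┬─┐ │ ┌───────┴───┘ │ │
│ │   │ │↓│ │             │ │
│ ╵ ╷ ╵ │ │ ╵ ╶─┬───────┐ ╵ │
│   │   │↓│     │↱ → → ↓│   │
├───┴─╴ │ └─────┘ ┌───┐ ├───┤
│       │↳ → → → ↑│   │↓│↱ ↓│
│ ╶───┬─┴───┐ ╶───┤ ╷ │ ╵ ╷ │
│     │     │     │ │ │↳ ↑│↓│
├─╴ ┌─┘ ┌─╴ └─┬─╴ │ │ └─┐ │ │
│   │   │     │   │ │   │ │↓│
│ ╶─┤ ╶─┴─┬─╴ │ ┌─┤ └─┐ └─┤ │
│   │     │   │ │ │   │   │↓│
├─┬─┴─┬─╴ │ ╶─┤ ╵ └─┐ ├─┐ │ │
│ │   │   │   │     │ │ │ │↓│
│ ╵ ╷ │ ╶─┴─┐ ├─────┘ │ ╵ │ │
│   │ │     │ │       │P  │↓│
├───┤ ├───┐ │ ╵ ┌─┬───┤ ╶─┤ │
│   │ │   │ │   │ │   │↑ ↰│↓│
│ ╶─┘ ╵ ╷ ╵ ├───┘ ╵ ╷ └─╴ ╵ │
│       │   │       │    ↑ ↲│
└───────┴───┴───────┴───────┘

Path to Q:

┌───────┬─────┬─────────────┐
│A → → ↓│     │             │
│ ╷ ┌─╴ │ ┌─┐ ├─────┐ ┌───╴ │
│ │ │↓ ↲│ │ │ │     │ │     │
├─┘ │ ╶─┘ │ │ ╵ ┌─┐ └─┤ ┌─┐ │
│   │↳ Q  │ │   │ │   │ │ │ │
│ ╶─┴─────┤ └───┘ └─┐ ╵ │ │ │
│         │         │   │ │ │
│ ┌───┬─┐ │ ┌───────┴───┘ │ │
│ │   │ │ │ │             │ │
│ ╵ ╷ ╵ │ │ ╵ ╶─┬───────┐ ╵ │
│   │   │ │     │       │   │
├───┴─╴ │ └─────┘ ┌───┐ ├───┤
│       │         │   │ │   │
│ ╶───┬─┴───┐ ╶───┤ ╷ │ ╵ ╷ │
│     │     │     │ │ │   │ │
├─╴ ┌─┘ ┌─╴ └─┬─╴ │ │ └─┐ │ │
│   │   │     │   │ │   │ │ │
│ ╶─┤ ╶─┴─┬─╴ │ ┌─┤ └─┐ └─┤ │
│   │     │   │ │ │   │   │ │
├─┬─┴─┬─╴ │ ╶─┤ ╵ └─┐ ├─┐ │ │
│ │   │   │   │     │ │ │ │ │
│ ╵ ╷ │ ╶─┴─┐ ├─────┘ │ ╵ │ │
│   │ │     │ │       │   │ │
├───┤ ├───┐ │ ╵ ┌─┬───┤ ╶─┤ │
│   │ │   │ │   │ │   │   │ │
│ ╶─┘ ╵ ╷ ╵ ├───┘ ╵ ╷ └─╴ ╵ │
│       │   │       │       │
└───────┴───┴───────┴───────┘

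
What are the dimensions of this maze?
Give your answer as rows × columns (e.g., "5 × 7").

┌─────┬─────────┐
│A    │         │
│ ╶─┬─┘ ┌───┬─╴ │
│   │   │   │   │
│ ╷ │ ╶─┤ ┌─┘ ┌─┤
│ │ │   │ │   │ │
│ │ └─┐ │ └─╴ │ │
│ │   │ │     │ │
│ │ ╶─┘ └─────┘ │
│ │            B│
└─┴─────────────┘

Counting the maze dimensions:
Rows (vertical): 5
Columns (horizontal): 8
Dimensions: 5 × 8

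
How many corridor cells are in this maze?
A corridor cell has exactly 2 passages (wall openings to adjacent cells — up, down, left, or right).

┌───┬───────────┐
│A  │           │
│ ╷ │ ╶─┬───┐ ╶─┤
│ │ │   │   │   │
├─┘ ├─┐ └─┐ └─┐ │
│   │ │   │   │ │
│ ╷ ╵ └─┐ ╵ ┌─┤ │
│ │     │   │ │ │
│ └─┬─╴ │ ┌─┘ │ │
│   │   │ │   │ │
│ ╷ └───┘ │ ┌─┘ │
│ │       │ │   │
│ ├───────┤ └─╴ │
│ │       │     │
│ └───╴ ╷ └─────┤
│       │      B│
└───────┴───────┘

Counting cells with exactly 2 passages:
Total corridor cells: 46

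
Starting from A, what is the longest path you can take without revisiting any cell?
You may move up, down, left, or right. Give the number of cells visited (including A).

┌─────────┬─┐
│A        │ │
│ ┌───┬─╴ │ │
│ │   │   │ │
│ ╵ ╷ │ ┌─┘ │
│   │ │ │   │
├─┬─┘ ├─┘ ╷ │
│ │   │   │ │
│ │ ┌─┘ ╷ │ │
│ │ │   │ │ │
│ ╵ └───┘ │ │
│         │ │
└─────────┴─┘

Finding longest simple path using DFS:
Start: (0, 0)
Longest path visits 21 cells
Path: A → down → down → right → up → right → down → down → left → down → down → right → right → right → up → up → up → right → down → down → down

Solution:

┌─────────┬─┐
│A        │ │
│ ┌───┬─╴ │ │
│↓│↱ ↓│   │ │
│ ╵ ╷ │ ┌─┘ │
│↳ ↑│↓│ │↱ ↓│
├─┬─┘ ├─┘ ╷ │
│ │↓ ↲│  ↑│↓│
│ │ ┌─┘ ╷ │ │
│ │↓│   │↑│↓│
│ ╵ └───┘ │ │
│  ↳ → → ↑│B│
└─────────┴─┘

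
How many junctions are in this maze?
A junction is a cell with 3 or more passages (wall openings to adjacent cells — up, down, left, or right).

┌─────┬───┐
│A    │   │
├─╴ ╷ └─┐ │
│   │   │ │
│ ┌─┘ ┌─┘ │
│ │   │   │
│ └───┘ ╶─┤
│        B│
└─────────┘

Checking each cell for number of passages:

Junctions found (3+ passages):
  (0, 1): 3 passages
  (1, 2): 3 passages
  (3, 3): 3 passages
Total junctions: 3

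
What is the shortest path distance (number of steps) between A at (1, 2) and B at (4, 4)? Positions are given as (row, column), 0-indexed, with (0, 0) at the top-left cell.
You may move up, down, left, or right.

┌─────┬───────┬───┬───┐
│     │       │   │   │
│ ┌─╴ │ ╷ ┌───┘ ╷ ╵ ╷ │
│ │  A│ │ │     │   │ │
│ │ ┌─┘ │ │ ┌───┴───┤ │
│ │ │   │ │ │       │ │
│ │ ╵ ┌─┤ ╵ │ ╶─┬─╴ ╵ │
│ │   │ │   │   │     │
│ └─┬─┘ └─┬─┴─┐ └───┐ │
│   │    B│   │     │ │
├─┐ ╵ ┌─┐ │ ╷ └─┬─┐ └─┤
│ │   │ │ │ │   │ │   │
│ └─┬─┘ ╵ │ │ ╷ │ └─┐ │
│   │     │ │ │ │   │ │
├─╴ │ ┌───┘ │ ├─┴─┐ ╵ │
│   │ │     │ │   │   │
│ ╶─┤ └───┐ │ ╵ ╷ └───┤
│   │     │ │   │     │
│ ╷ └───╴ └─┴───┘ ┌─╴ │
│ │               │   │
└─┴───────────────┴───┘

Finding path from (1, 2) to (4, 4):
Path: (1,2) → (0,2) → (0,1) → (0,0) → (1,0) → (2,0) → (3,0) → (4,0) → (4,1) → (5,1) → (5,2) → (4,2) → (4,3) → (4,4)
Distance: 13 steps

Solution:

┌─────┬───────┬───┬───┐
│↓ ← ↰│       │   │   │
│ ┌─╴ │ ╷ ┌───┘ ╷ ╵ ╷ │
│↓│  A│ │ │     │   │ │
│ │ ┌─┘ │ │ ┌───┴───┤ │
│↓│ │   │ │ │       │ │
│ │ ╵ ┌─┤ ╵ │ ╶─┬─╴ ╵ │
│↓│   │ │   │   │     │
│ └─┬─┘ └─┬─┴─┐ └───┐ │
│↳ ↓│↱ → B│   │     │ │
├─┐ ╵ ┌─┐ │ ╷ └─┬─┐ └─┤
│ │↳ ↑│ │ │ │   │ │   │
│ └─┬─┘ ╵ │ │ ╷ │ └─┐ │
│   │     │ │ │ │   │ │
├─╴ │ ┌───┘ │ ├─┴─┐ ╵ │
│   │ │     │ │   │   │
│ ╶─┤ └───┐ │ ╵ ╷ └───┤
│   │     │ │   │     │
│ ╷ └───╴ └─┴───┘ ┌─╴ │
│ │               │   │
└─┴───────────────┴───┘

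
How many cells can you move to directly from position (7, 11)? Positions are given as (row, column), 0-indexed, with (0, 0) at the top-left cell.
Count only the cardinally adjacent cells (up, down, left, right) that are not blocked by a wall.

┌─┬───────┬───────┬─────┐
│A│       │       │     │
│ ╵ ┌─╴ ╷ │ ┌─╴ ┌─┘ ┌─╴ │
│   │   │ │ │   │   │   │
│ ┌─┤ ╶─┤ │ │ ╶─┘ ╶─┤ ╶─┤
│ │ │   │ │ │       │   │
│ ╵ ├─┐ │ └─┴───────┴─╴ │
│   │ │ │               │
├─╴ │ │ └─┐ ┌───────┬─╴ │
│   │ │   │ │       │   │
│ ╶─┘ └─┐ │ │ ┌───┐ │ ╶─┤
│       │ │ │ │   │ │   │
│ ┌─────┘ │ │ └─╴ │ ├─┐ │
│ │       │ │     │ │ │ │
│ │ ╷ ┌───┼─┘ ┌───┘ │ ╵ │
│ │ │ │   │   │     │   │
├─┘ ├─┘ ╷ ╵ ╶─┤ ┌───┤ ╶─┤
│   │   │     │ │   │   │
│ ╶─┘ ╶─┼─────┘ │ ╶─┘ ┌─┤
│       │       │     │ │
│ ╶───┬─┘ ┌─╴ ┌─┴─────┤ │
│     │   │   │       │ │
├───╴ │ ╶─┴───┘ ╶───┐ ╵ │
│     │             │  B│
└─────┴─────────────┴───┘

Checking passable neighbors of (7, 11):
Neighbors: (6, 11), (7, 10)
Count: 2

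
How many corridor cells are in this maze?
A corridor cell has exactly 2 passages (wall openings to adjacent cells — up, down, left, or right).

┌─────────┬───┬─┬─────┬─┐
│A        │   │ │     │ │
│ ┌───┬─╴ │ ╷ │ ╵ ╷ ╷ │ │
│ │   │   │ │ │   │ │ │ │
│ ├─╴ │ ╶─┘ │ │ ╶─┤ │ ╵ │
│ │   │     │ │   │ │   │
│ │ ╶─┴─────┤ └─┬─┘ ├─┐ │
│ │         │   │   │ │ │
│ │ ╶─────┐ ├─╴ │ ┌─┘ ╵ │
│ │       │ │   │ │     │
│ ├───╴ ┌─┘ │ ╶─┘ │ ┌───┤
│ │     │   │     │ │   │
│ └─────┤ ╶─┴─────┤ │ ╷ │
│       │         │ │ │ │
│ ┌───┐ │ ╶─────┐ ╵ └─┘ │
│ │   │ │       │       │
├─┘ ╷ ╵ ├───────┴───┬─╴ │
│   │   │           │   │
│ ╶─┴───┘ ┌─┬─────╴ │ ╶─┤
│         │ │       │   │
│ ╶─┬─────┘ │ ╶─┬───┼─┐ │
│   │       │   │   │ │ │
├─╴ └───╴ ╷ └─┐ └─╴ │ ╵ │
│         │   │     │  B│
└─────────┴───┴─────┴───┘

Counting cells with exactly 2 passages:
Total corridor cells: 114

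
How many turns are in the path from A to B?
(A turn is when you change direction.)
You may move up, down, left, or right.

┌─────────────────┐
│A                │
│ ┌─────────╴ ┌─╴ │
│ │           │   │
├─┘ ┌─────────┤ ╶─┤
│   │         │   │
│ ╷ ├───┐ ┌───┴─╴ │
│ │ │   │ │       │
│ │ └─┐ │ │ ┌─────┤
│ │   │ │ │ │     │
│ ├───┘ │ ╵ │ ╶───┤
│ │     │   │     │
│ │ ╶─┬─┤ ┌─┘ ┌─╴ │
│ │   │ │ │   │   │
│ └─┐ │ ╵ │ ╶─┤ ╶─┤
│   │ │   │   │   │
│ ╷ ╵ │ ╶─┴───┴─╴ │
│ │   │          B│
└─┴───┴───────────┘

Directions: right, right, right, right, right, right, right, right, down, left, down, right, down, left, left, left, down, down, left, down, down, left, down, right, right, right, right, right
Number of turns: 12

Solution:

┌─────────────────┐
│A → → → → → → → ↓│
│ ┌─────────╴ ┌─╴ │
│ │           │↓ ↲│
├─┘ ┌─────────┤ ╶─┤
│   │         │↳ ↓│
│ ╷ ├───┐ ┌───┴─╴ │
│ │ │   │ │↓ ← ← ↲│
│ │ └─┐ │ │ ┌─────┤
│ │   │ │ │↓│     │
│ ├───┘ │ ╵ │ ╶───┤
│ │     │↓ ↲│     │
│ │ ╶─┬─┤ ┌─┘ ┌─╴ │
│ │   │ │↓│   │   │
│ └─┐ │ ╵ │ ╶─┤ ╶─┤
│   │ │↓ ↲│   │   │
│ ╷ ╵ │ ╶─┴───┴─╴ │
│ │   │↳ → → → → B│
└─┴───┴───────────┘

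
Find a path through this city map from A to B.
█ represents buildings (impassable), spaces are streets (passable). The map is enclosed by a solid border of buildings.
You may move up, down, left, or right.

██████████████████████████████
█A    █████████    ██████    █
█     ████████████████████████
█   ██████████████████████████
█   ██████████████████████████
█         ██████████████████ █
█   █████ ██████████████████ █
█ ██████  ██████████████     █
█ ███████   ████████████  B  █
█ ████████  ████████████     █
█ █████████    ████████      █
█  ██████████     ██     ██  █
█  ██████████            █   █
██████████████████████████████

Finding the shortest path from A to B:
Movement: cardinal only
Path length: 40 steps
Directions: down → down → down → down → right → right → right → right → right → right → right → right → down → down → down → right → down → right → down → right → right → down → down → right → right → right → right → right → right → right → up → right → right → right → up → right → up → up → right → right

Solution:

██████████████████████████████
█A    █████████    ██████    █
█↓    ████████████████████████
█↓  ██████████████████████████
█↓  ██████████████████████████
█↳→→→→→→→↓██████████████████ █
█   █████↓██████████████████ █
█ ██████ ↓██████████████     █
█ ███████↳↓ ████████████↱→B  █
█ ████████↳↓████████████↑    █
█ █████████↳→↓ ████████↱↑    █
█  ██████████↓    ██↱→→↑ ██  █
█  ██████████↳→→→→→→↑    █   █
██████████████████████████████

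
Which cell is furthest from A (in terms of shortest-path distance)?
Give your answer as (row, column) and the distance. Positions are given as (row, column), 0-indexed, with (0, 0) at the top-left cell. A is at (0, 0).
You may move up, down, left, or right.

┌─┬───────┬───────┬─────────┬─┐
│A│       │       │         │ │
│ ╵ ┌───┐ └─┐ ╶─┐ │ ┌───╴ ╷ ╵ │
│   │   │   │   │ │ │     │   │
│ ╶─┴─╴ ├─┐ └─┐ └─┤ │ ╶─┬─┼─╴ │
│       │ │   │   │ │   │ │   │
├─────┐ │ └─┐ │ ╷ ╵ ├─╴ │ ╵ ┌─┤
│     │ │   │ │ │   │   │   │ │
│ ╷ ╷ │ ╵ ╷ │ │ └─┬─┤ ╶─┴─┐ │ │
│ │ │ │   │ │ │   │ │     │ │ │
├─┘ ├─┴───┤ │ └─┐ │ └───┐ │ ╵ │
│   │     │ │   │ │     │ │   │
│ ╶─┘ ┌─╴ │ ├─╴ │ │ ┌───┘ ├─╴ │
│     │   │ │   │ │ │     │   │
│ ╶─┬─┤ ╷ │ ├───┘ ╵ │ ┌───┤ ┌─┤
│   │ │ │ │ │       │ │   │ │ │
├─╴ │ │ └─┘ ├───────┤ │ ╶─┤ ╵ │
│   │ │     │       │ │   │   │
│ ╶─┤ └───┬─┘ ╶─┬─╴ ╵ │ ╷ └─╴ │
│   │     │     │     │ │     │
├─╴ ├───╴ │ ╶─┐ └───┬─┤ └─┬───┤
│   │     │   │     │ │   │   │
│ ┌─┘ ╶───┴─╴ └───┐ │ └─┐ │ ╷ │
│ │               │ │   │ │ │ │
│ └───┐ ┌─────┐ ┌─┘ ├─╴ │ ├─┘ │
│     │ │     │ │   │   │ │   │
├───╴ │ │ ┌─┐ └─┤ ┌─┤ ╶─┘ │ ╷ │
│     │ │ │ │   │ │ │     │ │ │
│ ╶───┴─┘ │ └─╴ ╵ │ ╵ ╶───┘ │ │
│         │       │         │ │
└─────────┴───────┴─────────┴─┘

Computing BFS distances from A to all cells:
Furthest cell: (11, 13)
Distance: 124 steps

Path from A to the furthest cell:

┌─┬───────┬───────┬─────────┬─┐
│A│       │       │      ↱ ↓│ │
│ ╵ ┌───┐ └─┐ ╶─┐ │ ┌───╴ ╷ ╵ │
│↓  │   │   │   │ │ │↱ → ↑│↳ ↓│
│ ╶─┴─╴ ├─┐ └─┐ └─┤ │ ╶─┬─┼─╴ │
│↳ → → ↓│ │   │   │ │↑ ↰│ │↓ ↲│
├─────┐ │ └─┐ │ ╷ ╵ ├─╴ │ ╵ ┌─┤
│     │↓│↱ ↓│ │ │   │↱ ↑│  ↓│ │
│ ╷ ╷ │ ╵ ╷ │ │ └─┬─┤ ╶─┴─┐ │ │
│ │ │ │↳ ↑│↓│ │   │ │↑ ← ↰│↓│ │
├─┘ ├─┴───┤ │ └─┐ │ └───┐ │ ╵ │
│   │↓ ← ↰│↓│   │ │     │↑│↳ ↓│
│ ╶─┘ ┌─╴ │ ├─╴ │ │ ┌───┘ ├─╴ │
│↓ ← ↲│↱ ↑│↓│   │ │ │↱ → ↑│↓ ↲│
│ ╶─┬─┤ ╷ │ ├───┘ ╵ │ ┌───┤ ┌─┤
│↳ ↓│ │↑│ │↓│       │↑│   │↓│ │
├─╴ │ │ └─┘ ├───────┤ │ ╶─┤ ╵ │
│↓ ↲│ │↑ ← ↲│↱ → → ↓│↑│↓ ↰│↳ ↓│
│ ╶─┤ └───┬─┘ ╶─┬─╴ ╵ │ ╷ └─╴ │
│↳ ↓│     │  ↑ ↰│  ↳ ↑│↓│↑ ← ↲│
├─╴ ├───╴ │ ╶─┐ └───┬─┤ └─┬───┤
│↓ ↲│     │   │↑ ← ↰│ │↳ ↓│↓ ↰│
│ ┌─┘ ╶───┴─╴ └───┐ │ └─┐ │ ╷ │
│↓│               │↑│   │↓│B│↑│
│ └───┐ ┌─────┐ ┌─┘ ├─╴ │ ├─┘ │
│↳ → ↓│ │↱ → ↓│ │↱ ↑│   │↓│↱ ↑│
├───╴ │ │ ┌─┐ └─┤ ┌─┤ ╶─┘ │ ╷ │
│↓ ← ↲│ │↑│ │↳ ↓│↑│ │↓ ← ↲│↑│ │
│ ╶───┴─┘ │ └─╴ ╵ │ ╵ ╶───┘ │ │
│↳ → → → ↑│    ↳ ↑│  ↳ → → ↑│ │
└─────────┴───────┴─────────┴─┘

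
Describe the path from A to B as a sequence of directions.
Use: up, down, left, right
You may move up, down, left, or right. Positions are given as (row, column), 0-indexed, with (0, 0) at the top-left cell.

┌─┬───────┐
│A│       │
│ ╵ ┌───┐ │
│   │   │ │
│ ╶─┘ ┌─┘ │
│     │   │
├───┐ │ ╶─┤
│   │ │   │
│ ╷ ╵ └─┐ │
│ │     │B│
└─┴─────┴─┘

Finding the path and converting it to directions:
Path through cells: (0,0) → (1,0) → (1,1) → (0,1) → (0,2) → (0,3) → (0,4) → (1,4) → (2,4) → (2,3) → (3,3) → (3,4) → (4,4)
Directions: down, right, up, right, right, right, down, down, left, down, right, down

Solution:

┌─┬───────┐
│A│↱ → → ↓│
│ ╵ ┌───┐ │
│↳ ↑│   │↓│
│ ╶─┘ ┌─┘ │
│     │↓ ↲│
├───┐ │ ╶─┤
│   │ │↳ ↓│
│ ╷ ╵ └─┐ │
│ │     │B│
└─┴─────┴─┘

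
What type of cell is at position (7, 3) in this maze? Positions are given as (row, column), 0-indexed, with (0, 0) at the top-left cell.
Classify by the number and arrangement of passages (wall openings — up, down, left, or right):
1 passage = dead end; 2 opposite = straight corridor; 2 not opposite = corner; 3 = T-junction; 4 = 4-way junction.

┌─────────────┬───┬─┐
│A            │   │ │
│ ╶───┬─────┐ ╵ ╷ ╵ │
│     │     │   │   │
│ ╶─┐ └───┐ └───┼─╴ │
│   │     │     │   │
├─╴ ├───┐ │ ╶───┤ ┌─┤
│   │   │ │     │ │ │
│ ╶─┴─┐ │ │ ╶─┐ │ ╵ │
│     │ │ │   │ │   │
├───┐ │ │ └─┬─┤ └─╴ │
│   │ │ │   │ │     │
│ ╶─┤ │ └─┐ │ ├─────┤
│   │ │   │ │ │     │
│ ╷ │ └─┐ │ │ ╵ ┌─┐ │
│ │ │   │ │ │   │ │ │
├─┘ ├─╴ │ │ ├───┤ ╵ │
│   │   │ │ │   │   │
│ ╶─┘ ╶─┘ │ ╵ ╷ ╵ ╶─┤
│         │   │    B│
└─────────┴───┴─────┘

Checking cell at (7, 3):
Number of passages: 2
Cell type: corner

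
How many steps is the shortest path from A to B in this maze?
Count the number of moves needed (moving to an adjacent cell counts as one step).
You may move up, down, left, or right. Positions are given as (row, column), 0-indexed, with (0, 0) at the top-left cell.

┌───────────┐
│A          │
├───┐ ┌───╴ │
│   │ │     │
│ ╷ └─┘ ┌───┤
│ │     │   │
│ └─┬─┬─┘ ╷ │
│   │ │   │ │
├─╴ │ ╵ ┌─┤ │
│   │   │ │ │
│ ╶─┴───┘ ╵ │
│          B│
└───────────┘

Using BFS to find shortest path:
Start: (0, 0), End: (5, 5)
Path found:
(0,0) → (0,1) → (0,2) → (0,3) → (0,4) → (0,5) → (1,5) → (1,4) → (1,3) → (2,3) → (2,2) → (2,1) → (1,1) → (1,0) → (2,0) → (3,0) → (3,1) → (4,1) → (4,0) → (5,0) → (5,1) → (5,2) → (5,3) → (5,4) → (5,5)
Number of steps: 24

Solution:

┌───────────┐
│A → → → → ↓│
├───┐ ┌───╴ │
│↓ ↰│ │↓ ← ↲│
│ ╷ └─┘ ┌───┤
│↓│↑ ← ↲│   │
│ └─┬─┬─┘ ╷ │
│↳ ↓│ │   │ │
├─╴ │ ╵ ┌─┤ │
│↓ ↲│   │ │ │
│ ╶─┴───┘ ╵ │
│↳ → → → → B│
└───────────┘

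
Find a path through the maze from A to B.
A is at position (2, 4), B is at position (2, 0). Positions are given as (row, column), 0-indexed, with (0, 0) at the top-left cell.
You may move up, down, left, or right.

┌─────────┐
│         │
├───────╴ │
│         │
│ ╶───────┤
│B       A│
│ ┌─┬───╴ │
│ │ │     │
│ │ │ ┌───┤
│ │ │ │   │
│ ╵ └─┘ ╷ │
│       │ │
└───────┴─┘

Finding the shortest path from (2, 4) to (2, 0):
Path length: 4 steps
Directions: left → left → left → left

Solution:

┌─────────┐
│         │
├───────╴ │
│         │
│ ╶───────┤
│B ← ← ← A│
│ ┌─┬───╴ │
│ │ │     │
│ │ │ ┌───┤
│ │ │ │   │
│ ╵ └─┘ ╷ │
│       │ │
└───────┴─┘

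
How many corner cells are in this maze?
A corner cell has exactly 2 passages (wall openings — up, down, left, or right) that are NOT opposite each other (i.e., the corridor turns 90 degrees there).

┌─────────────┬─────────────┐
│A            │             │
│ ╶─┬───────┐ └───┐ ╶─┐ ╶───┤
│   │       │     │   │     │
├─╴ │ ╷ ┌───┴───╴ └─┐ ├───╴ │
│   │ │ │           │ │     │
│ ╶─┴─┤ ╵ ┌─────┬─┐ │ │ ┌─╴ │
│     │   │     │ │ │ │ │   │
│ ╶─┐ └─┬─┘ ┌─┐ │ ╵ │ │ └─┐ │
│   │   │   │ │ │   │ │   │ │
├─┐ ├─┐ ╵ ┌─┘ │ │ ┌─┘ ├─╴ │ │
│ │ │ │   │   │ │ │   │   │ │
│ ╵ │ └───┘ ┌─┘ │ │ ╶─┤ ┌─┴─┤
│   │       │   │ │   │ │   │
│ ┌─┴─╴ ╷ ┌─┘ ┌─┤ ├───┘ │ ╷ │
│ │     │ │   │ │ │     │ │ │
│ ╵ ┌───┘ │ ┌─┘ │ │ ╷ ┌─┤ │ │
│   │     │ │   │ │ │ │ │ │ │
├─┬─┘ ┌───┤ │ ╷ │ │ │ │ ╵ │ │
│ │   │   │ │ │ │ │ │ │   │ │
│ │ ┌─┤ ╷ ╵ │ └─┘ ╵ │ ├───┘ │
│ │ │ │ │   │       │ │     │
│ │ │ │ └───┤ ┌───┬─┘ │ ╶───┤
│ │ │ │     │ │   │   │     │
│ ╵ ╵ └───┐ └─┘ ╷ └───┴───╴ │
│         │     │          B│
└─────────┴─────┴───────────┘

Counting corner cells (2 non-opposite passages):
Total corners: 80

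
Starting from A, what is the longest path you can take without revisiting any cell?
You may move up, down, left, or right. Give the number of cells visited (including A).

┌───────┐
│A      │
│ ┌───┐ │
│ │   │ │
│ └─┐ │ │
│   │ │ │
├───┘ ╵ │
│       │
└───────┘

Finding longest simple path using DFS:
Start: (0, 0)
Longest path visits 11 cells
Path: A → right → right → right → down → down → down → left → up → up → left

Solution:

┌───────┐
│A → → ↓│
│ ┌───┐ │
│ │B ↰│↓│
│ └─┐ │ │
│   │↑│↓│
├───┘ ╵ │
│    ↑ ↲│
└───────┘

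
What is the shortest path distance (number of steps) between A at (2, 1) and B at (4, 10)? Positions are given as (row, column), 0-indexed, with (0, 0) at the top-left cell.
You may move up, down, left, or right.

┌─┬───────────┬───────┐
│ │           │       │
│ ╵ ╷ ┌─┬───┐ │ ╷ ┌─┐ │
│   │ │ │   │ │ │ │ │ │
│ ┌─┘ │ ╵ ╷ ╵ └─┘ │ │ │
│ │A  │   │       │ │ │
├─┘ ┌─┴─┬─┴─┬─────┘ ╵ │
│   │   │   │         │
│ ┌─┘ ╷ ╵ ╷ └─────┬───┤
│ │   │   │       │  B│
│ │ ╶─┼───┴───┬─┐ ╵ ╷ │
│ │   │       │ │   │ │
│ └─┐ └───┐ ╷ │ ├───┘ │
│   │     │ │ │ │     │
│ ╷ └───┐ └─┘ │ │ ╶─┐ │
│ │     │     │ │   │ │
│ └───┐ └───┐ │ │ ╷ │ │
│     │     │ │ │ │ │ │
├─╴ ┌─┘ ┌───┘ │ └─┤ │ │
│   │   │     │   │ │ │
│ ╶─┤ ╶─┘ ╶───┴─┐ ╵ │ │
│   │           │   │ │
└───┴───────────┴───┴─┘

Finding path from (2, 1) to (4, 10):
Path: (2,1) → (3,1) → (3,0) → (4,0) → (5,0) → (6,0) → (6,1) → (7,1) → (7,2) → (7,3) → (8,3) → (9,3) → (9,2) → (10,2) → (10,3) → (10,4) → (9,4) → (9,5) → (9,6) → (8,6) → (7,6) → (7,5) → (7,4) → (6,4) → (6,3) → (6,2) → (5,2) → (5,1) → (4,1) → (4,2) → (3,2) → (3,3) → (4,3) → (4,4) → (3,4) → (3,5) → (4,5) → (4,6) → (4,7) → (4,8) → (5,8) → (5,9) → (4,9) → (4,10)
Distance: 43 steps

Solution:

┌─┬───────────┬───────┐
│ │           │       │
│ ╵ ╷ ┌─┬───┐ │ ╷ ┌─┐ │
│   │ │ │   │ │ │ │ │ │
│ ┌─┘ │ ╵ ╷ ╵ └─┘ │ │ │
│ │A  │   │       │ │ │
├─┘ ┌─┴─┬─┴─┬─────┘ ╵ │
│↓ ↲│↱ ↓│↱ ↓│         │
│ ┌─┘ ╷ ╵ ╷ └─────┬───┤
│↓│↱ ↑│↳ ↑│↳ → → ↓│↱ B│
│ │ ╶─┼───┴───┬─┐ ╵ ╷ │
│↓│↑ ↰│       │ │↳ ↑│ │
│ └─┐ └───┐ ╷ │ ├───┘ │
│↳ ↓│↑ ← ↰│ │ │ │     │
│ ╷ └───┐ └─┘ │ │ ╶─┐ │
│ │↳ → ↓│↑ ← ↰│ │   │ │
│ └───┐ └───┐ │ │ ╷ │ │
│     │↓    │↑│ │ │ │ │
├─╴ ┌─┘ ┌───┘ │ └─┤ │ │
│   │↓ ↲│↱ → ↑│   │ │ │
│ ╶─┤ ╶─┘ ╶───┴─┐ ╵ │ │
│   │↳ → ↑      │   │ │
└───┴───────────┴───┴─┘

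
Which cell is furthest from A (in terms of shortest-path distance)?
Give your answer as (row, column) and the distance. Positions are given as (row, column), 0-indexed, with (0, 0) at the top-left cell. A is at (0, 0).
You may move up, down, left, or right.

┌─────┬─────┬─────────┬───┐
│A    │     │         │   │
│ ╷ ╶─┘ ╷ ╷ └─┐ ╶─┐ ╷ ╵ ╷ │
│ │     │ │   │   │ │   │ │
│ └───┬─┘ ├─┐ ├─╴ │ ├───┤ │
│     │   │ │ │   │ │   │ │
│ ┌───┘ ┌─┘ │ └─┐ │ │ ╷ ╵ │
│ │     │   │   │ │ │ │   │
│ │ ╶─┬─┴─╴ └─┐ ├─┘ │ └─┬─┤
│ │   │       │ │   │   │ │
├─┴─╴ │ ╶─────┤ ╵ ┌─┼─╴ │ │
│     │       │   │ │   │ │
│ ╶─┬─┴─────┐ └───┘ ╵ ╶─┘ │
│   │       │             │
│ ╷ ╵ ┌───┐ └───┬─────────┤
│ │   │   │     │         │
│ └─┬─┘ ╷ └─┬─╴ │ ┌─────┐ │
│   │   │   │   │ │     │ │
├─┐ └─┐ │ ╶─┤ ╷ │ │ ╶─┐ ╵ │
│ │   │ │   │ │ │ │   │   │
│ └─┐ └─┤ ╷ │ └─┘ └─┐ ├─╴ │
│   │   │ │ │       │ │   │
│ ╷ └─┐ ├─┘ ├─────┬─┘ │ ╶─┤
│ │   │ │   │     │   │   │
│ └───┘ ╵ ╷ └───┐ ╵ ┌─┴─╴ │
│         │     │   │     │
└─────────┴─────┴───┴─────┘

Computing BFS distances from A to all cells:
Furthest cell: (11, 6)
Distance: 57 steps

Path from A to the furthest cell:

┌─────┬─────┬─────────┬───┐
│A ↓  │↱ ↓  │         │   │
│ ╷ ╶─┘ ╷ ╷ └─┐ ╶─┐ ╷ ╵ ╷ │
│ │↳ → ↑│↓│   │   │ │   │ │
│ └───┬─┘ ├─┐ ├─╴ │ ├───┤ │
│     │↓ ↲│ │ │   │ │   │ │
│ ┌───┘ ┌─┘ │ └─┐ │ │ ╷ ╵ │
│ │↓ ← ↲│   │   │ │ │ │   │
│ │ ╶─┬─┴─╴ └─┐ ├─┘ │ └─┬─┤
│ │↳ ↓│       │ │   │   │ │
├─┴─╴ │ ╶─────┤ ╵ ┌─┼─╴ │ │
│↓ ← ↲│       │   │ │   │ │
│ ╶─┬─┴─────┐ └───┘ ╵ ╶─┘ │
│↳ ↓│↱ → → ↓│             │
│ ╷ ╵ ┌───┐ └───┬─────────┤
│ │↳ ↑│   │↳ → ↓│↱ → → → ↓│
│ └─┬─┘ ╷ └─┬─╴ │ ┌─────┐ │
│   │   │   │↓ ↲│↑│↓ ← ↰│↓│
├─┐ └─┐ │ ╶─┤ ╷ │ │ ╶─┐ ╵ │
│ │   │ │   │↓│ │↑│↳ ↓│↑ ↲│
│ └─┐ └─┤ ╷ │ └─┘ └─┐ ├─╴ │
│   │   │ │ │↳ → ↑  │↓│   │
│ ╷ └─┐ ├─┘ ├─────┬─┘ │ ╶─┤
│ │   │ │   │B ← ↰│↓ ↲│   │
│ └───┘ ╵ ╷ └───┐ ╵ ┌─┴─╴ │
│         │     │↑ ↲│     │
└─────────┴─────┴───┴─────┘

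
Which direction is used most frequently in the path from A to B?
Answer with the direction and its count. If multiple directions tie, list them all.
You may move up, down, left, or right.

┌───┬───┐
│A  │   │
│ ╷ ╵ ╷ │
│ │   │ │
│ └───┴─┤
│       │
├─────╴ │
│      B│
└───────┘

Directions: down, down, right, right, right, down
Counts: {'down': 3, 'right': 3}
Most common: down and right (tied at 3 times each)

Solution:

┌───┬───┐
│A  │   │
│ ╷ ╵ ╷ │
│↓│   │ │
│ └───┴─┤
│↳ → → ↓│
├─────╴ │
│      B│
└───────┘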